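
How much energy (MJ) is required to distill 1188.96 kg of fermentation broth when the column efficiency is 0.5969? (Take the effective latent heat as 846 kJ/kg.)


E = m * 846 / (eta * 1000)
= 1188.96 * 846 / (0.5969 * 1000)
= 1685.1402 MJ

1685.1402 MJ


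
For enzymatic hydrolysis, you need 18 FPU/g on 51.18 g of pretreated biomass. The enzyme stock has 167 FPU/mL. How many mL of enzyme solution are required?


V = dosage * m_sub / activity
V = 18 * 51.18 / 167
V = 5.5164 mL

5.5164 mL


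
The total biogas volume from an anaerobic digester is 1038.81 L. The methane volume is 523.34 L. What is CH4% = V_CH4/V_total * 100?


CH4% = V_CH4 / V_total * 100
= 523.34 / 1038.81 * 100
= 50.3788%

50.3788%


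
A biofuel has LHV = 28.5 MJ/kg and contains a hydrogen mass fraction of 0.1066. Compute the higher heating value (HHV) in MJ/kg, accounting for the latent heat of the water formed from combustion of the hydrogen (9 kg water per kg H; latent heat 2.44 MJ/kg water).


HHV = LHV + H_frac * 9 * 2.44
= 28.5 + 0.1066 * 9 * 2.44
= 30.8409 MJ/kg

30.8409 MJ/kg


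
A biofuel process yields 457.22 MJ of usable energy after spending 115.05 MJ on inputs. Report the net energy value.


NEV = E_out - E_in
= 457.22 - 115.05
= 342.1700 MJ

342.1700 MJ


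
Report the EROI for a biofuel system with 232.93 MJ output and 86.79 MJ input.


EROI = E_out / E_in
= 232.93 / 86.79
= 2.6838

2.6838


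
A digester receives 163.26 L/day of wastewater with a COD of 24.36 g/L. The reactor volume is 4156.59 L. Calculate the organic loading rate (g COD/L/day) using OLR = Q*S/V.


OLR = Q * S / V
= 163.26 * 24.36 / 4156.59
= 0.9568 g/L/day

0.9568 g/L/day


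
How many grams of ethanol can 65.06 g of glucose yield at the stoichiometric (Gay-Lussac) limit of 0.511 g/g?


Theoretical ethanol yield: m_EtOH = 0.511 * m_glucose
m_EtOH = 0.511 * 65.06 = 33.2457 g

33.2457 g


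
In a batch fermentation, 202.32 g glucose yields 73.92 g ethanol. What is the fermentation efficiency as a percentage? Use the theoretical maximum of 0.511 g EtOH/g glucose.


Fermentation efficiency = (actual / (0.511 * glucose)) * 100
= (73.92 / (0.511 * 202.32)) * 100
= 71.4994%

71.4994%


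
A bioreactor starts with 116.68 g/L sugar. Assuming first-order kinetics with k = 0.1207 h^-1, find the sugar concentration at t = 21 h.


S = S0 * exp(-k * t)
S = 116.68 * exp(-0.1207 * 21)
S = 9.2510 g/L

9.2510 g/L


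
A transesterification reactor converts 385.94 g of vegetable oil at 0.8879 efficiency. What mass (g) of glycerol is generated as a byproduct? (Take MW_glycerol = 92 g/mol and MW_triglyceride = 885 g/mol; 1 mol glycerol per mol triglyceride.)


glycerol = oil * conv * (92/885)
= 385.94 * 0.8879 * 92 / 885
= 35.6228 g

35.6228 g


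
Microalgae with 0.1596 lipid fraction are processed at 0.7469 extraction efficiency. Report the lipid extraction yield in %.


Y = lipid_content * extraction_eff * 100
= 0.1596 * 0.7469 * 100
= 11.9205%

11.9205%


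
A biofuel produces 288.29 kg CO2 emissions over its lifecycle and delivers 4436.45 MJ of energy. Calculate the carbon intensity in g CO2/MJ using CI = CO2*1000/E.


CI = CO2 * 1000 / E
= 288.29 * 1000 / 4436.45
= 64.9821 g CO2/MJ

64.9821 g CO2/MJ


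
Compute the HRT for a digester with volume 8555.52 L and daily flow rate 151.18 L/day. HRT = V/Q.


HRT = V / Q
= 8555.52 / 151.18
= 56.5916 days

56.5916 days


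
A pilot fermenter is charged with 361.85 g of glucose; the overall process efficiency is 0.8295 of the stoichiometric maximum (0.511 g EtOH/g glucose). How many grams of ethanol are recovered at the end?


Actual ethanol: m = 0.511 * 361.85 * 0.8295
m = 153.3790 g

153.3790 g


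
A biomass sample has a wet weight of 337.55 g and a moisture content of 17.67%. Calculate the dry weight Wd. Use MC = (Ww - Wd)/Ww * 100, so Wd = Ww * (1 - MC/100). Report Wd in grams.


Wd = Ww * (1 - MC/100)
= 337.55 * (1 - 17.67/100)
= 277.9049 g

277.9049 g


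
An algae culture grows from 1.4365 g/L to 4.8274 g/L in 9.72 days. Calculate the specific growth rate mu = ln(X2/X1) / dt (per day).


mu = ln(X2/X1) / dt
= ln(4.8274/1.4365) / 9.72
= 0.1247 per day

0.1247 per day


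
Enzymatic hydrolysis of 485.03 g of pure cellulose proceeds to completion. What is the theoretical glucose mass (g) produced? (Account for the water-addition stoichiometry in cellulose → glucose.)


glucose = cellulose * 180/162
= 485.03 * 180/162
= 538.9222 g

538.9222 g


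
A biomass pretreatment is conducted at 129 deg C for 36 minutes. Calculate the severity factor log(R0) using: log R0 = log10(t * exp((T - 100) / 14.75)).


logR0 = log10(t * exp((T - 100) / 14.75))
= log10(36 * exp((129 - 100) / 14.75))
= 2.4102

2.4102


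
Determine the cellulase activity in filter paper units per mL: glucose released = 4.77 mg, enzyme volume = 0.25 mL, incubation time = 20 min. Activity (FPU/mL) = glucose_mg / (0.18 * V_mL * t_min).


Activity = glucose_mg / (0.18 mg/umol * V_mL * t_min)
= 4.77 / (0.18 * 0.25 * 20)
= 5.3000 FPU/mL

5.3000 FPU/mL


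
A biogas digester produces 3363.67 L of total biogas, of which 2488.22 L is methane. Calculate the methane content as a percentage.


CH4% = V_CH4 / V_total * 100
= 2488.22 / 3363.67 * 100
= 73.9734%

73.9734%


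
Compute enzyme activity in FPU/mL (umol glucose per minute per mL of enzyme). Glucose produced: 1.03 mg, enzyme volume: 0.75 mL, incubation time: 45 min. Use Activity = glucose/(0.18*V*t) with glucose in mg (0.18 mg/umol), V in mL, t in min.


Activity = glucose_mg / (0.18 mg/umol * V_mL * t_min)
= 1.03 / (0.18 * 0.75 * 45)
= 0.1695 FPU/mL

0.1695 FPU/mL


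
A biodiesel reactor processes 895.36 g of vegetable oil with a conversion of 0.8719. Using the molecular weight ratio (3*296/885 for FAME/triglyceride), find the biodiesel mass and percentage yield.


m_FAME = oil * conv * (3 * 296 / 885) = oil * conv * (888/885)
= 895.36 * 0.8719 * 888 / 885
= 783.3107 g
Y = m_FAME / oil * 100 = conv * (888/885) * 100
= 0.8719 * 888 / 885 * 100
= 87.49%

783.3107 g FAME; Y = 87.49%


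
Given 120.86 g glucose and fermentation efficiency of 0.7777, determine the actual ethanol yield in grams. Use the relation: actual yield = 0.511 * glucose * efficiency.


Actual ethanol: m = 0.511 * 120.86 * 0.7777
m = 48.0303 g

48.0303 g


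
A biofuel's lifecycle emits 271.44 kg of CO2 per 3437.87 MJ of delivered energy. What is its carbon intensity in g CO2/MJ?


CI = CO2 * 1000 / E
= 271.44 * 1000 / 3437.87
= 78.9559 g CO2/MJ

78.9559 g CO2/MJ


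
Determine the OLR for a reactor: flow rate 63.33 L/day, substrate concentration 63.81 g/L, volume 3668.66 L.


OLR = Q * S / V
= 63.33 * 63.81 / 3668.66
= 1.1015 g/L/day

1.1015 g/L/day


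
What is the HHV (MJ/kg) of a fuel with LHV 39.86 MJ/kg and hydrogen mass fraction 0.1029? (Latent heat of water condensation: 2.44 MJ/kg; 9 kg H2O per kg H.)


HHV = LHV + H_frac * 9 * 2.44
= 39.86 + 0.1029 * 9 * 2.44
= 42.1197 MJ/kg

42.1197 MJ/kg


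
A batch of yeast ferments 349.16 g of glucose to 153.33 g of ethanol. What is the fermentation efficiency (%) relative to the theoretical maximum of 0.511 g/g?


Fermentation efficiency = (actual / (0.511 * glucose)) * 100
= (153.33 / (0.511 * 349.16)) * 100
= 85.9373%

85.9373%


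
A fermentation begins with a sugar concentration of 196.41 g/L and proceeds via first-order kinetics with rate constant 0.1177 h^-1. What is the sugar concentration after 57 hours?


S = S0 * exp(-k * t)
S = 196.41 * exp(-0.1177 * 57)
S = 0.2396 g/L

0.2396 g/L


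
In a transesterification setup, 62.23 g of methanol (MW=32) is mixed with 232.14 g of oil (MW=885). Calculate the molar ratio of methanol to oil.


Molar ratio = n_MeOH / n_oil = (MeOH/32) / (oil/885) = (MeOH * 885) / (32 * oil)
= (62.23 * 885) / (32 * 232.14)
= 7.4138

7.4138


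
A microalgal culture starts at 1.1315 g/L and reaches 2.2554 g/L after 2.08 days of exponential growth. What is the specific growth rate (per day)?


mu = ln(X2/X1) / dt
= ln(2.2554/1.1315) / 2.08
= 0.3316 per day

0.3316 per day


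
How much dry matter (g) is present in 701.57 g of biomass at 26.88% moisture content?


Wd = Ww * (1 - MC/100)
= 701.57 * (1 - 26.88/100)
= 512.9880 g

512.9880 g


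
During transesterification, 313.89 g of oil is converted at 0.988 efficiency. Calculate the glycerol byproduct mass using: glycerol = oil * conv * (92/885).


glycerol = oil * conv * (92/885)
= 313.89 * 0.988 * 92 / 885
= 32.2388 g

32.2388 g


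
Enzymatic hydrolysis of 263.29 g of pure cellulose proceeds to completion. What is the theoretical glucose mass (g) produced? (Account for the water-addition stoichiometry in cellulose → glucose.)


glucose = cellulose * 180/162
= 263.29 * 180/162
= 292.5444 g

292.5444 g


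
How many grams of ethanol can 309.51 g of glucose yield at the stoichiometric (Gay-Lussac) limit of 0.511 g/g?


Theoretical ethanol yield: m_EtOH = 0.511 * m_glucose
m_EtOH = 0.511 * 309.51 = 158.1596 g

158.1596 g


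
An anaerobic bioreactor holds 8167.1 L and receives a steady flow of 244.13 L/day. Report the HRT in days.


HRT = V / Q
= 8167.1 / 244.13
= 33.4539 days

33.4539 days


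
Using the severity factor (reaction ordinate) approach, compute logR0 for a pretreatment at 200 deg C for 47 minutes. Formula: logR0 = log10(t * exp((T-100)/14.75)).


logR0 = log10(t * exp((T - 100) / 14.75))
= log10(47 * exp((200 - 100) / 14.75))
= 4.6165

4.6165


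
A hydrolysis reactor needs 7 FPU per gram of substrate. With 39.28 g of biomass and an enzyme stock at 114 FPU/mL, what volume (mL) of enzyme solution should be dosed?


V = dosage * m_sub / activity
V = 7 * 39.28 / 114
V = 2.4119 mL

2.4119 mL


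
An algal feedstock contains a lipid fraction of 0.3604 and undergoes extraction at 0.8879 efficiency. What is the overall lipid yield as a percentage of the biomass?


Y = lipid_content * extraction_eff * 100
= 0.3604 * 0.8879 * 100
= 31.9999%

31.9999%


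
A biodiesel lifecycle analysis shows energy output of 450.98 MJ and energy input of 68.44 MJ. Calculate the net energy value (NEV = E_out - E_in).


NEV = E_out - E_in
= 450.98 - 68.44
= 382.5400 MJ

382.5400 MJ


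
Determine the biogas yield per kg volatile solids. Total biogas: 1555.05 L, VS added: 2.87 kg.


Y = V / VS
= 1555.05 / 2.87
= 541.8293 L/kg VS

541.8293 L/kg VS


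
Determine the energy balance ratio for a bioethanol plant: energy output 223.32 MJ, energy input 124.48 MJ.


EROI = E_out / E_in
= 223.32 / 124.48
= 1.7940

1.7940


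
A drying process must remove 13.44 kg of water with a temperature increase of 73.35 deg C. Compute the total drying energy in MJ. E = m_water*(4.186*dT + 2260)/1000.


E = m_water * (4.186 * dT + 2260) / 1000
= 13.44 * (4.186 * 73.35 + 2260) / 1000
= 34.5011 MJ

34.5011 MJ


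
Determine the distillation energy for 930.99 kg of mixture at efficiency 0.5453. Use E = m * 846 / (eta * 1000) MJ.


E = m * 846 / (eta * 1000)
= 930.99 * 846 / (0.5453 * 1000)
= 1444.3747 MJ

1444.3747 MJ


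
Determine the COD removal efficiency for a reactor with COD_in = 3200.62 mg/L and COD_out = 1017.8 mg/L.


eta = (COD_in - COD_out) / COD_in * 100
= (3200.62 - 1017.8) / 3200.62 * 100
= 68.1999%

68.1999%


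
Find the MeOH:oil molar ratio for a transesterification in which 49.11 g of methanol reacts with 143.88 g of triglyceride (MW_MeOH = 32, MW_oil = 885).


Molar ratio = n_MeOH / n_oil = (MeOH/32) / (oil/885) = (MeOH * 885) / (32 * oil)
= (49.11 * 885) / (32 * 143.88)
= 9.4398

9.4398


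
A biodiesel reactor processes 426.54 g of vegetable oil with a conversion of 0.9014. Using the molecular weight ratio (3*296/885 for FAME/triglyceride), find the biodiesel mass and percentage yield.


m_FAME = oil * conv * (3 * 296 / 885) = oil * conv * (888/885)
= 426.54 * 0.9014 * 888 / 885
= 385.7865 g
Y = m_FAME / oil * 100 = conv * (888/885) * 100
= 0.9014 * 888 / 885 * 100
= 90.45%

385.7865 g FAME; Y = 90.45%


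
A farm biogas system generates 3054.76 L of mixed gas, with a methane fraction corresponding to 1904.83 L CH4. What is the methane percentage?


CH4% = V_CH4 / V_total * 100
= 1904.83 / 3054.76 * 100
= 62.3561%

62.3561%


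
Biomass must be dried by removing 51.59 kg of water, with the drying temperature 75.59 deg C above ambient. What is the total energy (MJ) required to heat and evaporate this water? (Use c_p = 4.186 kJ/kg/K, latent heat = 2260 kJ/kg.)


E = m_water * (4.186 * dT + 2260) / 1000
= 51.59 * (4.186 * 75.59 + 2260) / 1000
= 132.9175 MJ

132.9175 MJ


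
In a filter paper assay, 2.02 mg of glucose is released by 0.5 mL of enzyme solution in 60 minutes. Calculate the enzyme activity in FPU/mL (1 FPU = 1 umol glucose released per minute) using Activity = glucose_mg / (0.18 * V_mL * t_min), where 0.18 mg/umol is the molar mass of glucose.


Activity = glucose_mg / (0.18 mg/umol * V_mL * t_min)
= 2.02 / (0.18 * 0.5 * 60)
= 0.3741 FPU/mL

0.3741 FPU/mL


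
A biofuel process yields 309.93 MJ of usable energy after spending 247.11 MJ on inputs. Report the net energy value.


NEV = E_out - E_in
= 309.93 - 247.11
= 62.8200 MJ

62.8200 MJ


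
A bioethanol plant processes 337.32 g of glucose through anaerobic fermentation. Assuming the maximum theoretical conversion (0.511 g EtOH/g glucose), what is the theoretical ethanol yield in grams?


Theoretical ethanol yield: m_EtOH = 0.511 * m_glucose
m_EtOH = 0.511 * 337.32 = 172.3705 g

172.3705 g


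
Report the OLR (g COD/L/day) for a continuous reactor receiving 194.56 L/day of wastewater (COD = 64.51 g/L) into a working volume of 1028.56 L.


OLR = Q * S / V
= 194.56 * 64.51 / 1028.56
= 12.2026 g/L/day

12.2026 g/L/day


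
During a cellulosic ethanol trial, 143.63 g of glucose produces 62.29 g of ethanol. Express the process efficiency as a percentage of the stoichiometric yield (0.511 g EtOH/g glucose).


Fermentation efficiency = (actual / (0.511 * glucose)) * 100
= (62.29 / (0.511 * 143.63)) * 100
= 84.8696%

84.8696%


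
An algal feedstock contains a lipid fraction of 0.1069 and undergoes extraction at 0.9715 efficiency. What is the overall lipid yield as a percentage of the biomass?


Y = lipid_content * extraction_eff * 100
= 0.1069 * 0.9715 * 100
= 10.3853%

10.3853%


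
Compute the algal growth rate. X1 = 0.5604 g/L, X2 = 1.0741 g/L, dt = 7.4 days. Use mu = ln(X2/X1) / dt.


mu = ln(X2/X1) / dt
= ln(1.0741/0.5604) / 7.4
= 0.0879 per day

0.0879 per day


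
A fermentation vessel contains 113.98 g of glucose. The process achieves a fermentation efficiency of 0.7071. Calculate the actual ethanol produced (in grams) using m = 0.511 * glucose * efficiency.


Actual ethanol: m = 0.511 * 113.98 * 0.7071
m = 41.1842 g

41.1842 g


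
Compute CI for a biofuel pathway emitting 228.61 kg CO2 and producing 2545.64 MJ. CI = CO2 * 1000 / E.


CI = CO2 * 1000 / E
= 228.61 * 1000 / 2545.64
= 89.8045 g CO2/MJ

89.8045 g CO2/MJ


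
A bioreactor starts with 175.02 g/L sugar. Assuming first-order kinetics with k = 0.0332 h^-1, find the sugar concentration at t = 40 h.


S = S0 * exp(-k * t)
S = 175.02 * exp(-0.0332 * 40)
S = 46.3815 g/L

46.3815 g/L


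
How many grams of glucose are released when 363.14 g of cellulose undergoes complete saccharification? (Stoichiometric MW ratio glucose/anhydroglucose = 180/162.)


glucose = cellulose * 180/162
= 363.14 * 180/162
= 403.4889 g

403.4889 g


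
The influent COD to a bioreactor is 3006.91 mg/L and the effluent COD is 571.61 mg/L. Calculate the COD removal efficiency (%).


eta = (COD_in - COD_out) / COD_in * 100
= (3006.91 - 571.61) / 3006.91 * 100
= 80.9901%

80.9901%


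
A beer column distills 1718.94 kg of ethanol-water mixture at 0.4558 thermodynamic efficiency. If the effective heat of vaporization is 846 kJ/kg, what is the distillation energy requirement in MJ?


E = m * 846 / (eta * 1000)
= 1718.94 * 846 / (0.4558 * 1000)
= 3190.4854 MJ

3190.4854 MJ


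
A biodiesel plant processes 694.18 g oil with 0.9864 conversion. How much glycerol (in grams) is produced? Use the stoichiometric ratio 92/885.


glycerol = oil * conv * (92/885)
= 694.18 * 0.9864 * 92 / 885
= 71.1819 g

71.1819 g


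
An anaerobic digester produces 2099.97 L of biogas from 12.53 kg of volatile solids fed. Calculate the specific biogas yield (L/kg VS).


Y = V / VS
= 2099.97 / 12.53
= 167.5954 L/kg VS

167.5954 L/kg VS


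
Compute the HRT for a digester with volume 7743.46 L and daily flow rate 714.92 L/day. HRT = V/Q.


HRT = V / Q
= 7743.46 / 714.92
= 10.8312 days

10.8312 days


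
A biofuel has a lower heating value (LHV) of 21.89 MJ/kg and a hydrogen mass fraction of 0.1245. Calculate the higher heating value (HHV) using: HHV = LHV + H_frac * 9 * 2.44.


HHV = LHV + H_frac * 9 * 2.44
= 21.89 + 0.1245 * 9 * 2.44
= 24.6240 MJ/kg

24.6240 MJ/kg


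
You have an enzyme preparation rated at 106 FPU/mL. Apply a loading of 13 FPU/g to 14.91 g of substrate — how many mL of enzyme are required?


V = dosage * m_sub / activity
V = 13 * 14.91 / 106
V = 1.8286 mL

1.8286 mL


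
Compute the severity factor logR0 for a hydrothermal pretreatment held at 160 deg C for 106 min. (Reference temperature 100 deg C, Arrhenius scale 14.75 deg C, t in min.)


logR0 = log10(t * exp((T - 100) / 14.75))
= log10(106 * exp((160 - 100) / 14.75))
= 3.7919

3.7919


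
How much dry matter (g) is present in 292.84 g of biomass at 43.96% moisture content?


Wd = Ww * (1 - MC/100)
= 292.84 * (1 - 43.96/100)
= 164.1075 g

164.1075 g


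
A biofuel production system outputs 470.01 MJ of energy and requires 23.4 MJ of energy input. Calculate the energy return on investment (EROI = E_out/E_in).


EROI = E_out / E_in
= 470.01 / 23.4
= 20.0859

20.0859


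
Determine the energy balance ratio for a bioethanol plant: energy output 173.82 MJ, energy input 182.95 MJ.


EROI = E_out / E_in
= 173.82 / 182.95
= 0.9501

0.9501


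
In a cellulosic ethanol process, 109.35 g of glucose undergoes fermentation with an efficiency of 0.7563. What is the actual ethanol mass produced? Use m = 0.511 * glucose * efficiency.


Actual ethanol: m = 0.511 * 109.35 * 0.7563
m = 42.2604 g

42.2604 g


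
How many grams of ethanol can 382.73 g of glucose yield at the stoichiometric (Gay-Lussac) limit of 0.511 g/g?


Theoretical ethanol yield: m_EtOH = 0.511 * m_glucose
m_EtOH = 0.511 * 382.73 = 195.5750 g

195.5750 g


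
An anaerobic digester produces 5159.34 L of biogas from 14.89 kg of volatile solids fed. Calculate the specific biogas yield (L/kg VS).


Y = V / VS
= 5159.34 / 14.89
= 346.4970 L/kg VS

346.4970 L/kg VS


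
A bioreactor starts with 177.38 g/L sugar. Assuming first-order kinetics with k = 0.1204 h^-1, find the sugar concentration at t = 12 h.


S = S0 * exp(-k * t)
S = 177.38 * exp(-0.1204 * 12)
S = 41.8250 g/L

41.8250 g/L


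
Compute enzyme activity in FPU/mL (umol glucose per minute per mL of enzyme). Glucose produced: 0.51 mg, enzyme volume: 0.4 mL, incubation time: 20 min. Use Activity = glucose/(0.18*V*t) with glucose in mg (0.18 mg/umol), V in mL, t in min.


Activity = glucose_mg / (0.18 mg/umol * V_mL * t_min)
= 0.51 / (0.18 * 0.4 * 20)
= 0.3542 FPU/mL

0.3542 FPU/mL


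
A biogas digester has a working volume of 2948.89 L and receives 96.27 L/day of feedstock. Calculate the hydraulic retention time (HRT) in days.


HRT = V / Q
= 2948.89 / 96.27
= 30.6315 days

30.6315 days


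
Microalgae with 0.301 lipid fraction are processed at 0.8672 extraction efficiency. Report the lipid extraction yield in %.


Y = lipid_content * extraction_eff * 100
= 0.301 * 0.8672 * 100
= 26.1027%

26.1027%


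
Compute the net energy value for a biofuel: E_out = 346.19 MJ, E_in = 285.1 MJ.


NEV = E_out - E_in
= 346.19 - 285.1
= 61.0900 MJ

61.0900 MJ


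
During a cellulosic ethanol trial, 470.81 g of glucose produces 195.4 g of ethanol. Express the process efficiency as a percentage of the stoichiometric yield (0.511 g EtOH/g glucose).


Fermentation efficiency = (actual / (0.511 * glucose)) * 100
= (195.4 / (0.511 * 470.81)) * 100
= 81.2191%

81.2191%


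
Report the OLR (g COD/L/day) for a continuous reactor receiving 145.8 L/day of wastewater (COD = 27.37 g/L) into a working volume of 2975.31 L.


OLR = Q * S / V
= 145.8 * 27.37 / 2975.31
= 1.3412 g/L/day

1.3412 g/L/day


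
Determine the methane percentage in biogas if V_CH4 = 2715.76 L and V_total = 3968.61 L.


CH4% = V_CH4 / V_total * 100
= 2715.76 / 3968.61 * 100
= 68.4310%

68.4310%


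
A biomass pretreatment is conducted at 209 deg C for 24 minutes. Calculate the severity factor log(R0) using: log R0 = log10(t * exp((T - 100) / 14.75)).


logR0 = log10(t * exp((T - 100) / 14.75))
= log10(24 * exp((209 - 100) / 14.75))
= 4.5896

4.5896


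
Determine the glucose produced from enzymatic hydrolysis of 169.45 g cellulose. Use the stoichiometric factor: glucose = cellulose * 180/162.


glucose = cellulose * 180/162
= 169.45 * 180/162
= 188.2778 g

188.2778 g


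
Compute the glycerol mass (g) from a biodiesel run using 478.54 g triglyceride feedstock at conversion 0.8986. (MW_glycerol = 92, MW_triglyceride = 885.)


glycerol = oil * conv * (92/885)
= 478.54 * 0.8986 * 92 / 885
= 44.7022 g

44.7022 g


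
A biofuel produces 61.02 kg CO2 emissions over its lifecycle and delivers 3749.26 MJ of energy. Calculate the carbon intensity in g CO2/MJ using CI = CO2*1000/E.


CI = CO2 * 1000 / E
= 61.02 * 1000 / 3749.26
= 16.2752 g CO2/MJ

16.2752 g CO2/MJ


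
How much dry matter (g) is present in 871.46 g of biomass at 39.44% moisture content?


Wd = Ww * (1 - MC/100)
= 871.46 * (1 - 39.44/100)
= 527.7562 g

527.7562 g


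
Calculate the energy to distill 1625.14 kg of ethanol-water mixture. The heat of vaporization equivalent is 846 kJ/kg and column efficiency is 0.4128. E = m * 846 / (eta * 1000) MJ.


E = m * 846 / (eta * 1000)
= 1625.14 * 846 / (0.4128 * 1000)
= 3330.5922 MJ

3330.5922 MJ


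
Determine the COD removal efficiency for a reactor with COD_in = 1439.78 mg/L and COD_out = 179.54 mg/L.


eta = (COD_in - COD_out) / COD_in * 100
= (1439.78 - 179.54) / 1439.78 * 100
= 87.5300%

87.5300%


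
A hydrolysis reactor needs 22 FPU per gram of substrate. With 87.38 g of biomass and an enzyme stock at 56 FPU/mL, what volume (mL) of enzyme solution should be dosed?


V = dosage * m_sub / activity
V = 22 * 87.38 / 56
V = 34.3279 mL

34.3279 mL


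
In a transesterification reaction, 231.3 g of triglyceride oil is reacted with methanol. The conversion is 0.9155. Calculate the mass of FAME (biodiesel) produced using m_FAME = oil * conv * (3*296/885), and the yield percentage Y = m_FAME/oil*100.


m_FAME = oil * conv * (3 * 296 / 885) = oil * conv * (888/885)
= 231.3 * 0.9155 * 888 / 885
= 212.4730 g
Y = m_FAME / oil * 100 = conv * (888/885) * 100
= 0.9155 * 888 / 885 * 100
= 91.86%

212.4730 g FAME; Y = 91.86%


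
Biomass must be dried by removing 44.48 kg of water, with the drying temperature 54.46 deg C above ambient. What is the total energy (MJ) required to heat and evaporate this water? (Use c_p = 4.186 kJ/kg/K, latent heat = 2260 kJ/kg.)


E = m_water * (4.186 * dT + 2260) / 1000
= 44.48 * (4.186 * 54.46 + 2260) / 1000
= 110.6649 MJ

110.6649 MJ


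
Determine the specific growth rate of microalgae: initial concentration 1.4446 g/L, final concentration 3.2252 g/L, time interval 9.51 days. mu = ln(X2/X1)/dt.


mu = ln(X2/X1) / dt
= ln(3.2252/1.4446) / 9.51
= 0.0845 per day

0.0845 per day


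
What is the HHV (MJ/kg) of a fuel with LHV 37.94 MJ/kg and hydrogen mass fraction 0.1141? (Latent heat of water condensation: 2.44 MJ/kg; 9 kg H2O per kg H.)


HHV = LHV + H_frac * 9 * 2.44
= 37.94 + 0.1141 * 9 * 2.44
= 40.4456 MJ/kg

40.4456 MJ/kg


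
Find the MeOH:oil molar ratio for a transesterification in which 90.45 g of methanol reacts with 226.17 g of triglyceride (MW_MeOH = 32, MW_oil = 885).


Molar ratio = n_MeOH / n_oil = (MeOH/32) / (oil/885) = (MeOH * 885) / (32 * oil)
= (90.45 * 885) / (32 * 226.17)
= 11.0603

11.0603


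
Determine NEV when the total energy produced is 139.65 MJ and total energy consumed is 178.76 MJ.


NEV = E_out - E_in
= 139.65 - 178.76
= -39.1100 MJ

-39.1100 MJ


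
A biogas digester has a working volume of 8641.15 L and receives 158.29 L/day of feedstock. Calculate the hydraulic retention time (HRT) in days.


HRT = V / Q
= 8641.15 / 158.29
= 54.5906 days

54.5906 days


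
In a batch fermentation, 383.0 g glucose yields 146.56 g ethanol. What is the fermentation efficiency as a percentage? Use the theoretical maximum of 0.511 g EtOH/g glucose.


Fermentation efficiency = (actual / (0.511 * glucose)) * 100
= (146.56 / (0.511 * 383.0)) * 100
= 74.8852%

74.8852%


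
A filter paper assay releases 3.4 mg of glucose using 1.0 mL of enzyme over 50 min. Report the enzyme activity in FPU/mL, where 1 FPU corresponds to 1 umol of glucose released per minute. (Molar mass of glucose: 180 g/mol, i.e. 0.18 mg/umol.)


Activity = glucose_mg / (0.18 mg/umol * V_mL * t_min)
= 3.4 / (0.18 * 1.0 * 50)
= 0.3778 FPU/mL

0.3778 FPU/mL


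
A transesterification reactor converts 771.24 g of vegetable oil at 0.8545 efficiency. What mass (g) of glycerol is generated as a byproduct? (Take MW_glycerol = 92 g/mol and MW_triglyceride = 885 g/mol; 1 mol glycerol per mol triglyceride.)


glycerol = oil * conv * (92/885)
= 771.24 * 0.8545 * 92 / 885
= 68.5088 g

68.5088 g


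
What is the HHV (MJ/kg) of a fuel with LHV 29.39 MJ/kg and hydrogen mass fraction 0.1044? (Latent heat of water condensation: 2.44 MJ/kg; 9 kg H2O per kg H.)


HHV = LHV + H_frac * 9 * 2.44
= 29.39 + 0.1044 * 9 * 2.44
= 31.6826 MJ/kg

31.6826 MJ/kg


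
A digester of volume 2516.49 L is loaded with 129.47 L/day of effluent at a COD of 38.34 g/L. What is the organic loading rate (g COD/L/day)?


OLR = Q * S / V
= 129.47 * 38.34 / 2516.49
= 1.9725 g/L/day

1.9725 g/L/day


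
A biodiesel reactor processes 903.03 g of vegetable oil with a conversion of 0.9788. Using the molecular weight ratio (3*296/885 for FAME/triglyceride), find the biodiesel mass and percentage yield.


m_FAME = oil * conv * (3 * 296 / 885) = oil * conv * (888/885)
= 903.03 * 0.9788 * 888 / 885
= 886.8820 g
Y = m_FAME / oil * 100 = conv * (888/885) * 100
= 0.9788 * 888 / 885 * 100
= 98.21%

886.8820 g FAME; Y = 98.21%


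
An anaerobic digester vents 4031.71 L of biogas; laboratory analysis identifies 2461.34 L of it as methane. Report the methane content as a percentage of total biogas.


CH4% = V_CH4 / V_total * 100
= 2461.34 / 4031.71 * 100
= 61.0495%

61.0495%


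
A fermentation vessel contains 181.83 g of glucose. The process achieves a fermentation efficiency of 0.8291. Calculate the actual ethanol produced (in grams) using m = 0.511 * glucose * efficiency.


Actual ethanol: m = 0.511 * 181.83 * 0.8291
m = 77.0359 g

77.0359 g


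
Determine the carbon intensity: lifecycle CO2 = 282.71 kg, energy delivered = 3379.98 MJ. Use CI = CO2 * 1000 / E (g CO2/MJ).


CI = CO2 * 1000 / E
= 282.71 * 1000 / 3379.98
= 83.6425 g CO2/MJ

83.6425 g CO2/MJ


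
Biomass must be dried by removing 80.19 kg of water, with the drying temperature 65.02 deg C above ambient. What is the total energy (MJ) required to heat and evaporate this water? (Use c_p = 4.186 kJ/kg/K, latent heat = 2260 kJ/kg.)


E = m_water * (4.186 * dT + 2260) / 1000
= 80.19 * (4.186 * 65.02 + 2260) / 1000
= 203.0550 MJ

203.0550 MJ


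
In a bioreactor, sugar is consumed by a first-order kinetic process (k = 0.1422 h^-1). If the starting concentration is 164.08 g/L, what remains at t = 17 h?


S = S0 * exp(-k * t)
S = 164.08 * exp(-0.1422 * 17)
S = 14.6282 g/L

14.6282 g/L


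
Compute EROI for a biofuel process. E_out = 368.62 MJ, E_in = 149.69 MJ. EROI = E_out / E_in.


EROI = E_out / E_in
= 368.62 / 149.69
= 2.4626

2.4626


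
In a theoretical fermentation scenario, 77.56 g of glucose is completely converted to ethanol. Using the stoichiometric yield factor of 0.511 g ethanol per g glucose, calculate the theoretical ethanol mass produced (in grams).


Theoretical ethanol yield: m_EtOH = 0.511 * m_glucose
m_EtOH = 0.511 * 77.56 = 39.6332 g

39.6332 g


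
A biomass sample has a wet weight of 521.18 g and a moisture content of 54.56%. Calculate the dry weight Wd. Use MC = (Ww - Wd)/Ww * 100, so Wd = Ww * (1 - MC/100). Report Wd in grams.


Wd = Ww * (1 - MC/100)
= 521.18 * (1 - 54.56/100)
= 236.8242 g

236.8242 g


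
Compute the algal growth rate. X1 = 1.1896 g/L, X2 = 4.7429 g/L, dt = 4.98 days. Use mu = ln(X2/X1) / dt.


mu = ln(X2/X1) / dt
= ln(4.7429/1.1896) / 4.98
= 0.2777 per day

0.2777 per day


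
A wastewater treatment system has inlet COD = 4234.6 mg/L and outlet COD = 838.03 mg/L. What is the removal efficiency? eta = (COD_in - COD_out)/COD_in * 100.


eta = (COD_in - COD_out) / COD_in * 100
= (4234.6 - 838.03) / 4234.6 * 100
= 80.2099%

80.2099%


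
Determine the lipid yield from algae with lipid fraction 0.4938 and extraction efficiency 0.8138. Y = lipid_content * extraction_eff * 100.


Y = lipid_content * extraction_eff * 100
= 0.4938 * 0.8138 * 100
= 40.1854%

40.1854%


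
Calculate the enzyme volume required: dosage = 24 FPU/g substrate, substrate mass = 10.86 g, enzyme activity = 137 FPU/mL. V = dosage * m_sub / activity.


V = dosage * m_sub / activity
V = 24 * 10.86 / 137
V = 1.9025 mL

1.9025 mL


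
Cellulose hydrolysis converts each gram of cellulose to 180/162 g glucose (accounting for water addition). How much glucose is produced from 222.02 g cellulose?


glucose = cellulose * 180/162
= 222.02 * 180/162
= 246.6889 g

246.6889 g


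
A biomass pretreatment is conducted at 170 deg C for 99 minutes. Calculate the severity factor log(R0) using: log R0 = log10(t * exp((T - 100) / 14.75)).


logR0 = log10(t * exp((T - 100) / 14.75))
= log10(99 * exp((170 - 100) / 14.75))
= 4.0567

4.0567


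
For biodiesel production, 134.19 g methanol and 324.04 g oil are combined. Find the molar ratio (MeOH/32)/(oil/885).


Molar ratio = n_MeOH / n_oil = (MeOH/32) / (oil/885) = (MeOH * 885) / (32 * oil)
= (134.19 * 885) / (32 * 324.04)
= 11.4529

11.4529


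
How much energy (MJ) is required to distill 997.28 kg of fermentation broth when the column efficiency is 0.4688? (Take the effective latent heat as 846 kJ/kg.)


E = m * 846 / (eta * 1000)
= 997.28 * 846 / (0.4688 * 1000)
= 1799.6990 MJ

1799.6990 MJ


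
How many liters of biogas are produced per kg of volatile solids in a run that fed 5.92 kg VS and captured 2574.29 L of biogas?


Y = V / VS
= 2574.29 / 5.92
= 434.8463 L/kg VS

434.8463 L/kg VS


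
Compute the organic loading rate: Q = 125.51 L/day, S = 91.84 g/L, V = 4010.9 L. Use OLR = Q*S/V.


OLR = Q * S / V
= 125.51 * 91.84 / 4010.9
= 2.8739 g/L/day

2.8739 g/L/day


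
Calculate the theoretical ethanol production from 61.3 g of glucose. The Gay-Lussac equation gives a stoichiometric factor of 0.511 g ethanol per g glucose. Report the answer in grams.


Theoretical ethanol yield: m_EtOH = 0.511 * m_glucose
m_EtOH = 0.511 * 61.3 = 31.3243 g

31.3243 g


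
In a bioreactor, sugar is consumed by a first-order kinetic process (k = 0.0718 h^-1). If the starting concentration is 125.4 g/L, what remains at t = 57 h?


S = S0 * exp(-k * t)
S = 125.4 * exp(-0.0718 * 57)
S = 2.0936 g/L

2.0936 g/L


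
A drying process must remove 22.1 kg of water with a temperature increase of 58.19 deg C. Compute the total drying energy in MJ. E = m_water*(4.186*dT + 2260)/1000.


E = m_water * (4.186 * dT + 2260) / 1000
= 22.1 * (4.186 * 58.19 + 2260) / 1000
= 55.3292 MJ

55.3292 MJ


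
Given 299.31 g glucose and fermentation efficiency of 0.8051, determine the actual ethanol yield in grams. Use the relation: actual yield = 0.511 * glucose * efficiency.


Actual ethanol: m = 0.511 * 299.31 * 0.8051
m = 123.1380 g

123.1380 g


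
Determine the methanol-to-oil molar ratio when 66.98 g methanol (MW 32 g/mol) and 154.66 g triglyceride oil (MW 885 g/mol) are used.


Molar ratio = n_MeOH / n_oil = (MeOH/32) / (oil/885) = (MeOH * 885) / (32 * oil)
= (66.98 * 885) / (32 * 154.66)
= 11.9773

11.9773


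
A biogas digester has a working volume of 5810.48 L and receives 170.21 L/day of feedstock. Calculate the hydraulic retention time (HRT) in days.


HRT = V / Q
= 5810.48 / 170.21
= 34.1371 days

34.1371 days


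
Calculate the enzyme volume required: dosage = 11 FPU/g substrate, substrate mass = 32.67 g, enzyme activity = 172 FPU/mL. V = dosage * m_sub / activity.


V = dosage * m_sub / activity
V = 11 * 32.67 / 172
V = 2.0894 mL

2.0894 mL


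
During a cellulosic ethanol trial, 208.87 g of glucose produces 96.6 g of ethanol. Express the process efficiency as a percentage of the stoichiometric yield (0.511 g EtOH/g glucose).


Fermentation efficiency = (actual / (0.511 * glucose)) * 100
= (96.6 / (0.511 * 208.87)) * 100
= 90.5066%

90.5066%


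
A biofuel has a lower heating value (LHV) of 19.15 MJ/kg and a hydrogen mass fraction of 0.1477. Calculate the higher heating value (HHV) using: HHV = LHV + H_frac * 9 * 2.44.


HHV = LHV + H_frac * 9 * 2.44
= 19.15 + 0.1477 * 9 * 2.44
= 22.3935 MJ/kg

22.3935 MJ/kg


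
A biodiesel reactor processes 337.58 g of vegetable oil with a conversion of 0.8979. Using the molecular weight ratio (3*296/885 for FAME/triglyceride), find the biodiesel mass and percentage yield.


m_FAME = oil * conv * (3 * 296 / 885) = oil * conv * (888/885)
= 337.58 * 0.8979 * 888 / 885
= 304.1406 g
Y = m_FAME / oil * 100 = conv * (888/885) * 100
= 0.8979 * 888 / 885 * 100
= 90.09%

304.1406 g FAME; Y = 90.09%


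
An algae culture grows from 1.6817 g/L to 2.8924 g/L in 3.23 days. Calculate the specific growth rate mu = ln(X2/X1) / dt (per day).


mu = ln(X2/X1) / dt
= ln(2.8924/1.6817) / 3.23
= 0.1679 per day

0.1679 per day


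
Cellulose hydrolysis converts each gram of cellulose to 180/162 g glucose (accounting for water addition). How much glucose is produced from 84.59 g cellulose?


glucose = cellulose * 180/162
= 84.59 * 180/162
= 93.9889 g

93.9889 g


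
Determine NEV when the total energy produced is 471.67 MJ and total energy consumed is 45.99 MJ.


NEV = E_out - E_in
= 471.67 - 45.99
= 425.6800 MJ

425.6800 MJ


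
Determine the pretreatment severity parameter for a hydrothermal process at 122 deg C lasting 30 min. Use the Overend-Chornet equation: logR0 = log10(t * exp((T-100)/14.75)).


logR0 = log10(t * exp((T - 100) / 14.75))
= log10(30 * exp((122 - 100) / 14.75))
= 2.1249

2.1249


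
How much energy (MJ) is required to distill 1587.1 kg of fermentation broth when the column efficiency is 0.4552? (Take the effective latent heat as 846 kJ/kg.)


E = m * 846 / (eta * 1000)
= 1587.1 * 846 / (0.4552 * 1000)
= 2949.6630 MJ

2949.6630 MJ


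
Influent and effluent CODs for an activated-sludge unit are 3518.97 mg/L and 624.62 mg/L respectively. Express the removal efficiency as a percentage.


eta = (COD_in - COD_out) / COD_in * 100
= (3518.97 - 624.62) / 3518.97 * 100
= 82.2499%

82.2499%


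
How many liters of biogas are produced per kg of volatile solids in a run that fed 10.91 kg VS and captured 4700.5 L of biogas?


Y = V / VS
= 4700.5 / 10.91
= 430.8433 L/kg VS

430.8433 L/kg VS


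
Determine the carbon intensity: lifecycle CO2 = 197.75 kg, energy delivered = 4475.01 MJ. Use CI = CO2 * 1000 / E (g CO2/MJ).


CI = CO2 * 1000 / E
= 197.75 * 1000 / 4475.01
= 44.1898 g CO2/MJ

44.1898 g CO2/MJ


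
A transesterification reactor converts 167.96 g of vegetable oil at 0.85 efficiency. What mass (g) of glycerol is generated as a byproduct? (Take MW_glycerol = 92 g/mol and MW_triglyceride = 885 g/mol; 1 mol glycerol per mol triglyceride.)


glycerol = oil * conv * (92/885)
= 167.96 * 0.85 * 92 / 885
= 14.8412 g

14.8412 g


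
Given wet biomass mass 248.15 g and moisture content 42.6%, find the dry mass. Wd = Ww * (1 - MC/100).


Wd = Ww * (1 - MC/100)
= 248.15 * (1 - 42.6/100)
= 142.4381 g

142.4381 g


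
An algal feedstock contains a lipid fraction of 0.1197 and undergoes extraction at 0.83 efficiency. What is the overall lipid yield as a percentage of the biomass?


Y = lipid_content * extraction_eff * 100
= 0.1197 * 0.83 * 100
= 9.9351%

9.9351%


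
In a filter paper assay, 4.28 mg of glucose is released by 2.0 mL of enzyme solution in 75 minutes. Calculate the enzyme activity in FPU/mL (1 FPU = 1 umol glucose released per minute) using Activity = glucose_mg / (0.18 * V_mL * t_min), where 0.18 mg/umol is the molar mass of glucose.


Activity = glucose_mg / (0.18 mg/umol * V_mL * t_min)
= 4.28 / (0.18 * 2.0 * 75)
= 0.1585 FPU/mL

0.1585 FPU/mL


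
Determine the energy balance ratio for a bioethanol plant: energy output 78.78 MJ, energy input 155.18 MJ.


EROI = E_out / E_in
= 78.78 / 155.18
= 0.5077

0.5077


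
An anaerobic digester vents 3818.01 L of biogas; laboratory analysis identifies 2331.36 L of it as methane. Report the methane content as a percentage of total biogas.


CH4% = V_CH4 / V_total * 100
= 2331.36 / 3818.01 * 100
= 61.0622%

61.0622%


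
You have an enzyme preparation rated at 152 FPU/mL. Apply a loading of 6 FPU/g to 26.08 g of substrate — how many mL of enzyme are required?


V = dosage * m_sub / activity
V = 6 * 26.08 / 152
V = 1.0295 mL

1.0295 mL


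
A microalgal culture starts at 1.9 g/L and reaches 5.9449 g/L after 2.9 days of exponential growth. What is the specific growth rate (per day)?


mu = ln(X2/X1) / dt
= ln(5.9449/1.9) / 2.9
= 0.3933 per day

0.3933 per day


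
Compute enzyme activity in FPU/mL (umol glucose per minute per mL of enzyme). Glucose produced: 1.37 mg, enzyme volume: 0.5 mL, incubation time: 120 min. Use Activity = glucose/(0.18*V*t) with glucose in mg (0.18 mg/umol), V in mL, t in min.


Activity = glucose_mg / (0.18 mg/umol * V_mL * t_min)
= 1.37 / (0.18 * 0.5 * 120)
= 0.1269 FPU/mL

0.1269 FPU/mL


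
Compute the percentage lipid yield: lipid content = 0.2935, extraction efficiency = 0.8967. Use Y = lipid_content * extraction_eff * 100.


Y = lipid_content * extraction_eff * 100
= 0.2935 * 0.8967 * 100
= 26.3181%

26.3181%


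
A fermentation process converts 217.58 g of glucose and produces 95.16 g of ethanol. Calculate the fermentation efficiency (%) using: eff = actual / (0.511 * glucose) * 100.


Fermentation efficiency = (actual / (0.511 * glucose)) * 100
= (95.16 / (0.511 * 217.58)) * 100
= 85.5883%

85.5883%


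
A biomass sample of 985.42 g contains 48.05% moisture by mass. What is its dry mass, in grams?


Wd = Ww * (1 - MC/100)
= 985.42 * (1 - 48.05/100)
= 511.9257 g

511.9257 g


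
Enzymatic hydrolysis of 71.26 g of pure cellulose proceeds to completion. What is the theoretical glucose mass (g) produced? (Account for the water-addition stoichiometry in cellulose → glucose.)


glucose = cellulose * 180/162
= 71.26 * 180/162
= 79.1778 g

79.1778 g


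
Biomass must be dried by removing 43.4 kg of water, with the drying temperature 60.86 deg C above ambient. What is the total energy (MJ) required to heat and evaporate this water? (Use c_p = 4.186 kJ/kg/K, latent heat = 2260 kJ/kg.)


E = m_water * (4.186 * dT + 2260) / 1000
= 43.4 * (4.186 * 60.86 + 2260) / 1000
= 109.1406 MJ

109.1406 MJ


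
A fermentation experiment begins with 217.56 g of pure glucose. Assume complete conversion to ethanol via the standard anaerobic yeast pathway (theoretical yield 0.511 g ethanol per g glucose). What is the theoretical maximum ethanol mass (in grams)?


Theoretical ethanol yield: m_EtOH = 0.511 * m_glucose
m_EtOH = 0.511 * 217.56 = 111.1732 g

111.1732 g
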